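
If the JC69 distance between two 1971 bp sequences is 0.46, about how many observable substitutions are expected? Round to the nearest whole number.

678

Invert JC69: p = (3/4)(1 − e^(−4d/3)) = 0.75 × (1 − e^(-0.613333)) = 0.75 × (1 − 0.541543) = 0.343843.
Expected differing sites = pL ≈ 0.343843 × 1971 = 677.714553 ≈ 678.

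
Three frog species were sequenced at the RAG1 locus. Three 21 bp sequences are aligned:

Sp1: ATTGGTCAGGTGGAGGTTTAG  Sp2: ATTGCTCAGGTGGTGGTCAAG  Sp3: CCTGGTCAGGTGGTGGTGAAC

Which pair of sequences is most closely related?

Sp1–Sp2: 4/21 differ, p = 0.190, d = 0.220.
Sp1–Sp3: 6/21 differ, p = 0.286, d = 0.360.
Sp2–Sp3: 5/21 differ, p = 0.238, d = 0.286.
The smallest distance is between Sp1 and Sp2.

Sp1 and Sp2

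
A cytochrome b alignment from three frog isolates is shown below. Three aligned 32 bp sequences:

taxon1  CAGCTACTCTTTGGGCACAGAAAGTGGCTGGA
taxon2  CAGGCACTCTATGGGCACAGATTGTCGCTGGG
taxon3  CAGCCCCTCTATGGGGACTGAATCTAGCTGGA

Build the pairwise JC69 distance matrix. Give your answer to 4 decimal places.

taxon1–taxon2: 7/32 sites differ → p = 0.21875, d = −0.75 ln(1 − 0.291667) = 0.258631 ≈ 0.2586.
taxon1–taxon3: 8/32 sites differ → p = 0.25, d = −0.75 ln(1 − 0.333333) = 0.304098 ≈ 0.3041.
taxon2–taxon3: 8/32 sites differ → p = 0.25, d = −0.75 ln(1 − 0.333333) = 0.304098 ≈ 0.3041.

d(taxon1,taxon2) = 0.2586, d(taxon1,taxon3) = 0.3041, d(taxon2,taxon3) = 0.3041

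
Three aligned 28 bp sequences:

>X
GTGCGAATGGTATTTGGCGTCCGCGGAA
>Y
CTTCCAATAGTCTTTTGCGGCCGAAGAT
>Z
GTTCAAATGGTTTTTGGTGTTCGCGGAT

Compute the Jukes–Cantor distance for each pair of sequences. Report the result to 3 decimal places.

d(X,Y) = 0.485, d(X,Z) = 0.252, d(Y,Z) = 0.485

X–Y: 10/28 sites differ → p ≈ 0.357143, d = −0.75 ln(1 − 0.476191) = 0.484971 ≈ 0.485.
X–Z: 6/28 sites differ → p ≈ 0.214286, d = −0.75 ln(1 − 0.285715) = 0.252355 ≈ 0.252.
Y–Z: 10/28 sites differ → p ≈ 0.357143, d = −0.75 ln(1 − 0.476191) = 0.484971 ≈ 0.485.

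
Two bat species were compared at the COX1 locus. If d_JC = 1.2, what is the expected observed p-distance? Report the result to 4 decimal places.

0.5986

p = (3/4)(1 − e^(−4d/3)) = 0.75 × (1 − e^(-1.6)) = 0.75 × (1 − 0.201897) = 0.598577.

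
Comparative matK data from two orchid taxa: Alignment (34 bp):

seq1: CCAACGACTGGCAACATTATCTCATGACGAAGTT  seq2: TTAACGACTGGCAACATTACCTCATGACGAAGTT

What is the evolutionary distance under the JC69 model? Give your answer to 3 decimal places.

0.094

The sequences differ at 3 of 34 sites (1, 2, 20), so p = 3/34 ≈ 0.088235.
d = −(3/4) ln(1 − 4p/3) = −0.75 ln(1 − 0.117647) = −0.75 ln(0.882353)
  = −0.75 × (-0.125163) = 0.093872 substitutions/site.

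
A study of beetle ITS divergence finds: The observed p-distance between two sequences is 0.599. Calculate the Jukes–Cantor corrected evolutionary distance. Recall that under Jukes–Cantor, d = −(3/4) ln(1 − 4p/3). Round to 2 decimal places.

1.20

d = −(3/4) ln(1 − 4p/3) = −0.75 ln(1 − 0.798667) = −0.75 ln(0.201333)
  = −0.75 × (-1.602795) = 1.202096 substitutions/site.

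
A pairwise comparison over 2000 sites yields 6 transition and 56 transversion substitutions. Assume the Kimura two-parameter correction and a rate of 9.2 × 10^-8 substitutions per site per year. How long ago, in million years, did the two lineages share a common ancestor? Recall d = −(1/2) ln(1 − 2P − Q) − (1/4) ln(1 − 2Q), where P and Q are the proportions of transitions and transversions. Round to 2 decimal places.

0.17

P = 6/2000 = 0.003 and Q = 56/2000 = 0.028.
Under the Kimura two-parameter model, d = −½ ln(1 − 2P − Q) − ¼ ln(1 − 2Q).
1 − 2P − Q = 0.966, giving −½ ln(0.966) = 0.017296.
1 − 2Q = 0.944, giving −¼ ln(0.944) = 0.014407.
d = 0.017296 + 0.014407 = 0.031703.
Under a molecular clock d = 2μt, so t = d/(2μ) = 0.031703 / (2 × 9.2 × 10^-8) = 0.17 million years.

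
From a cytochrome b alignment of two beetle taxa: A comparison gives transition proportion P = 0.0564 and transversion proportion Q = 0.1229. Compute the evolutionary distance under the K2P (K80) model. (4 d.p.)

0.2049

Under the Kimura two-parameter model, d = −½ ln(1 − 2P − Q) − ¼ ln(1 − 2Q).
1 − 2P − Q = 0.7643, giving −½ ln(0.7643) = 0.134397.
1 − 2Q = 0.7542, giving −¼ ln(0.7542) = 0.070524.
d = 0.134397 + 0.070524 = 0.204921.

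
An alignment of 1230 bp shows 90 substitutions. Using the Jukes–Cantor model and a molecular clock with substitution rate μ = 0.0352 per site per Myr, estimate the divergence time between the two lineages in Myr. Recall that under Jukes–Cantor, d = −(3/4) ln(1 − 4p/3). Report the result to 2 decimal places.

1.09

p = 90/1230 ≈ 0.073171.
d = −(3/4) ln(1 − 4p/3) = −0.75 ln(1 − 0.097561) = −0.75 ln(0.902439)
  = −0.75 × (-0.102654) = 0.076991 substitutions/site.
Under a molecular clock d = 2μt, so t = d/(2μ) = 0.076991 / (2 × 0.0352) = 1.09 Myr.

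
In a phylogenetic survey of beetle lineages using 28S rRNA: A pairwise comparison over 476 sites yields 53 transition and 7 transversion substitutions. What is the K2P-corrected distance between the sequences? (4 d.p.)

P = 53/476 ≈ 0.111345 and Q = 7/476 ≈ 0.014706.
Under the Kimura two-parameter model, d = −½ ln(1 − 2P − Q) − ¼ ln(1 − 2Q).
1 − 2P − Q = 0.762604, giving −½ ln(0.762604) = 0.135508.
1 − 2Q = 0.970588, giving −¼ ln(0.970588) = 0.007463.
d = 0.135508 + 0.007463 = 0.142971.

0.1430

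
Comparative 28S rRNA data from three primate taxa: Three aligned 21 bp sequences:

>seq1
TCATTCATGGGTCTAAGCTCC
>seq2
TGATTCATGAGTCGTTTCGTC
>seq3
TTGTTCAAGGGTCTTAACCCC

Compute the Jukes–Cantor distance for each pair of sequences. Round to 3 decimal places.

seq1–seq2: 8/21 sites differ → p ≈ 0.380952, d = −0.75 ln(1 − 0.507936) = 0.531860 ≈ 0.532.
seq1–seq3: 6/21 sites differ → p ≈ 0.285714, d = −0.75 ln(1 − 0.380952) = 0.359679 ≈ 0.360.
seq2–seq3: 9/21 sites differ → p ≈ 0.428571, d = −0.75 ln(1 − 0.571428) = 0.635472 ≈ 0.635.

d(seq1,seq2) = 0.532, d(seq1,seq3) = 0.360, d(seq2,seq3) = 0.635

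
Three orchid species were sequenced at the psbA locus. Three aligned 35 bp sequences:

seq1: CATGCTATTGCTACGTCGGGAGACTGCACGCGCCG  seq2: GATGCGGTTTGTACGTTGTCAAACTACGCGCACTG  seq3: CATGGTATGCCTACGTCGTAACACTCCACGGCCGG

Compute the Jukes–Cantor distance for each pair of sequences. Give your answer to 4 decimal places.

seq1–seq2: 13/35 sites differ → p ≈ 0.371429, d = −0.75 ln(1 − 0.495239) = 0.512753 ≈ 0.5128.
seq1–seq3: 10/35 sites differ → p ≈ 0.285714, d = −0.75 ln(1 − 0.380952) = 0.359679 ≈ 0.3597.
seq2–seq3: 15/35 sites differ → p ≈ 0.428571, d = −0.75 ln(1 − 0.571428) = 0.635472 ≈ 0.6355.

d(seq1,seq2) = 0.5128, d(seq1,seq3) = 0.3597, d(seq2,seq3) = 0.6355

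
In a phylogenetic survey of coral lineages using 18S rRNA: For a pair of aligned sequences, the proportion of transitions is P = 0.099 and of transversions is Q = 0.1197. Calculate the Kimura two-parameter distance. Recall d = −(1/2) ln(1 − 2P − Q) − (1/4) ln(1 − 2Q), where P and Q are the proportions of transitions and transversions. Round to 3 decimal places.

0.260

Under the Kimura two-parameter model, d = −½ ln(1 − 2P − Q) − ¼ ln(1 − 2Q).
1 − 2P − Q = 0.6823, giving −½ ln(0.6823) = 0.191143.
1 − 2Q = 0.7606, giving −¼ ln(0.7606) = 0.068412.
d = 0.191143 + 0.068412 = 0.259555.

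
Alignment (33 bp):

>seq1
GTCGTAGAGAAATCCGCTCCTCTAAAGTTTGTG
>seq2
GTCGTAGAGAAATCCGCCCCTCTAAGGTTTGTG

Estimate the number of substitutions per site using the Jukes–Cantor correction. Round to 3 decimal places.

0.063

The sequences differ at 2 of 33 sites (18, 26), so p = 2/33 ≈ 0.060606.
d = −(3/4) ln(1 − 4p/3) = −0.75 ln(1 − 0.080808) = −0.75 ln(0.919192)
  = −0.75 × (-0.084260) = 0.063195 substitutions/site.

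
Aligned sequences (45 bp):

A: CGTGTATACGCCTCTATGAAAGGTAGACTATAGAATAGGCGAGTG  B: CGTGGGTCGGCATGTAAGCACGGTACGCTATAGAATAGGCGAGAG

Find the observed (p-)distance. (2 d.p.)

0.27

The sequences differ at 12 of 45 positions.
p = 12/45 = 0.266666… ≈ 0.27 (to 2 d.p.).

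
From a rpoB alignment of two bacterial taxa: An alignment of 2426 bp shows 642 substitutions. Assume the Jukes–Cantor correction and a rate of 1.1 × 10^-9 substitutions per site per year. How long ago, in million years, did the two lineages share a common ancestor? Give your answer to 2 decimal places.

148.35

p = 642/2426 ≈ 0.264633.
d = −(3/4) ln(1 − 4p/3) = −0.75 ln(1 − 0.352844) = −0.75 ln(0.647156)
  = −0.75 × (-0.435168) = 0.326376 substitutions/site.
Under a molecular clock d = 2μt, so t = d/(2μ) = 0.326376 / (2 × 1.1 × 10^-9) = 148.35 million years.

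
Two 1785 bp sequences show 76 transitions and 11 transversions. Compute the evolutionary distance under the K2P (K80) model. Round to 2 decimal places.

0.05

P = 76/1785 ≈ 0.042577 and Q = 11/1785 ≈ 0.006162.
Under the Kimura two-parameter model, d = −½ ln(1 − 2P − Q) − ¼ ln(1 − 2Q).
1 − 2P − Q = 0.908684, giving −½ ln(0.908684) = 0.047879.
1 − 2Q = 0.987676, giving −¼ ln(0.987676) = 0.003100.
d = 0.047879 + 0.003100 = 0.050979.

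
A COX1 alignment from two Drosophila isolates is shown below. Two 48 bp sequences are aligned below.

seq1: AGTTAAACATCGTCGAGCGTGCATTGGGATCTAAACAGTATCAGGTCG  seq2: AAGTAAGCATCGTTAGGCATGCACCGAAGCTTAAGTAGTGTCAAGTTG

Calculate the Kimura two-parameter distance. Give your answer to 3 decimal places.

Of 48 sites, 18 differences are transitions and 1 are transversions, so P = 18/48 = 0.375 and Q = 1/48 ≈ 0.020833.
Under the Kimura two-parameter model, d = −½ ln(1 − 2P − Q) − ¼ ln(1 − 2Q).
1 − 2P − Q = 0.229167, giving −½ ln(0.229167) = 0.736652.
1 − 2Q = 0.958334, giving −¼ ln(0.958334) = 0.010640.
d = 0.736652 + 0.010640 = 0.747292.

0.747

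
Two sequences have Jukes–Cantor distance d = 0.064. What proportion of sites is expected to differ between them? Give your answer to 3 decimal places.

p = (3/4)(1 − e^(−4d/3)) = 0.75 × (1 − e^(-0.085333)) = 0.75 × (1 − 0.918206) = 0.061346.

0.061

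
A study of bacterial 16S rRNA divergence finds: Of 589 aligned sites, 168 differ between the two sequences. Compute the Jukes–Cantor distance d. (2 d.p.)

0.36

p = 168/589 ≈ 0.285229.
d = −(3/4) ln(1 − 4p/3) = −0.75 ln(1 − 0.380305) = −0.75 ln(0.619695)
  = −0.75 × (-0.478528) = 0.358896 substitutions/site.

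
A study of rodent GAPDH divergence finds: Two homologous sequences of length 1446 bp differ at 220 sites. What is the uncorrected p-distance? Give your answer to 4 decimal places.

0.1521

p = 220/1446 = 0.152143… ≈ 0.1521 (to 4 d.p.).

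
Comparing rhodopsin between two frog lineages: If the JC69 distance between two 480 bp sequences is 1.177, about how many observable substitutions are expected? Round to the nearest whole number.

285

Invert JC69: p = (3/4)(1 − e^(−4d/3)) = 0.75 × (1 − e^(-1.569333)) = 0.75 × (1 − 0.208184) = 0.593862.
Expected differing sites = pL ≈ 0.593862 × 480 = 285.05376 ≈ 285.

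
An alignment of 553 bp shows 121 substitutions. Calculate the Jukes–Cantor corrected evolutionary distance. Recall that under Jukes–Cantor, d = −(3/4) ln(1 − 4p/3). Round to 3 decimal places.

p = 121/553 ≈ 0.218807.
d = −(3/4) ln(1 − 4p/3) = −0.75 ln(1 − 0.291743) = −0.75 ln(0.708257)
  = −0.75 × (-0.344948) = 0.258711 substitutions/site.

0.259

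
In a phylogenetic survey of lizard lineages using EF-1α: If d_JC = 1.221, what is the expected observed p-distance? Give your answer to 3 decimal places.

0.603

p = (3/4)(1 − e^(−4d/3)) = 0.75 × (1 − e^(-1.628)) = 0.75 × (1 − 0.196322) = 0.602759.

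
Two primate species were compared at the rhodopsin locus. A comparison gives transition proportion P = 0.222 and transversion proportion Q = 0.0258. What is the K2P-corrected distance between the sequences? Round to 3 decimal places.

Under the Kimura two-parameter model, d = −½ ln(1 − 2P − Q) − ¼ ln(1 − 2Q).
1 − 2P − Q = 0.5302, giving −½ ln(0.5302) = 0.317250.
1 − 2Q = 0.9484, giving −¼ ln(0.9484) = 0.013245.
d = 0.317250 + 0.013245 = 0.330495.

0.330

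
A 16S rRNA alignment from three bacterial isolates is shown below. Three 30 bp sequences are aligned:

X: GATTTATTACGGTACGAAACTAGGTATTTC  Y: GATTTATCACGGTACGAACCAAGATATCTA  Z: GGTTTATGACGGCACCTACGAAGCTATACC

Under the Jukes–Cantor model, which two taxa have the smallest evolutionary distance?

X and Y

X–Y: 6/30 differ, p = 0.200, d = 0.233.
X–Z: 11/30 differ, p = 0.367, d = 0.503.
Y–Z: 10/30 differ, p = 0.333, d = 0.441.
The smallest distance is between X and Y.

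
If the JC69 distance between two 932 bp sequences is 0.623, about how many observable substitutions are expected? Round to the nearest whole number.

Invert JC69: p = (3/4)(1 − e^(−4d/3)) = 0.75 × (1 − e^(-0.830667)) = 0.75 × (1 − 0.435759) = 0.423181.
Expected differing sites = pL ≈ 0.423181 × 932 = 394.404692 ≈ 394.

394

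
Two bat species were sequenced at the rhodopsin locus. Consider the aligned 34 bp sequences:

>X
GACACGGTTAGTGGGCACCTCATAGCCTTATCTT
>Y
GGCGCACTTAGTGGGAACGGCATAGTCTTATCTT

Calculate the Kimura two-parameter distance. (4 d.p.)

0.2847

Of 34 sites, 4 differences are transitions and 4 are transversions, so P = 4/34 ≈ 0.117647 and Q = 4/34 ≈ 0.117647.
Under the Kimura two-parameter model, d = −½ ln(1 − 2P − Q) − ¼ ln(1 − 2Q).
1 − 2P − Q = 0.647059, giving −½ ln(0.647059) = 0.217659.
1 − 2Q = 0.764706, giving −¼ ln(0.764706) = 0.067066.
d = 0.217659 + 0.067066 = 0.284725.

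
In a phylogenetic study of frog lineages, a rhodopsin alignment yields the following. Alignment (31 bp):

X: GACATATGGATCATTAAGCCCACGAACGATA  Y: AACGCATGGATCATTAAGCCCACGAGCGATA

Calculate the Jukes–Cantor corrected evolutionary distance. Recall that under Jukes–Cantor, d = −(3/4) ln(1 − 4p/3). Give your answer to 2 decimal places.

0.14

The sequences differ at 4 of 31 sites (1, 4, 5, 26), so p = 4/31 ≈ 0.129032.
d = −(3/4) ln(1 − 4p/3) = −0.75 ln(1 − 0.172043) = −0.75 ln(0.827957)
  = −0.75 × (-0.188794) = 0.141596 substitutions/site.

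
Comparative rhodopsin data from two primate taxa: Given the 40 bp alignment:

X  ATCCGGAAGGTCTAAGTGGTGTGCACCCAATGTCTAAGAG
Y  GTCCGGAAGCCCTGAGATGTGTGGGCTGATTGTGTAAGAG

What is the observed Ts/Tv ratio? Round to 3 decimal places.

Transitions are A↔G and C↔T; transversions are all other mismatches.
Transitions: 5. Transversions: 7.
R = 5/7 = 0.714285… ≈ 0.714 (to 3 d.p.).

0.714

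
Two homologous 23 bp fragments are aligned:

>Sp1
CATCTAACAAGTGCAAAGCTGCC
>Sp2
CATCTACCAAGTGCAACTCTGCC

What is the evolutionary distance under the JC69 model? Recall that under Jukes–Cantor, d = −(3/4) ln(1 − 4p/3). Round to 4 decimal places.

0.1433

The sequences differ at 3 of 23 sites (7, 17, 18), so p = 3/23 ≈ 0.130435.
d = −(3/4) ln(1 − 4p/3) = −0.75 ln(1 − 0.173913) = −0.75 ln(0.826087)
  = −0.75 × (-0.191055) = 0.143291 substitutions/site.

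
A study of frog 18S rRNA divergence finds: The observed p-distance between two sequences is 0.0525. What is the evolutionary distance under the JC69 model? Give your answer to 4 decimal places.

d = −(3/4) ln(1 − 4p/3) = −0.75 ln(1 − 0.07) = −0.75 ln(0.93)
  = −0.75 × (-0.072571) = 0.054428 substitutions/site.

0.0544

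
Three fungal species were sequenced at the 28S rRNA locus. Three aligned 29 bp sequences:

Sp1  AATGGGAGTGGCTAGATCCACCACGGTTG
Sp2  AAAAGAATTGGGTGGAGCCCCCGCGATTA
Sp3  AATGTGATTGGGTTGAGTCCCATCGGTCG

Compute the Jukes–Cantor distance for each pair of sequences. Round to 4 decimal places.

Sp1–Sp2: 11/29 sites differ → p ≈ 0.37931, d = −0.75 ln(1 − 0.505747) = 0.528531 ≈ 0.5285.
Sp1–Sp3: 10/29 sites differ → p ≈ 0.344828, d = −0.75 ln(1 − 0.459771) = 0.461822 ≈ 0.4618.
Sp2–Sp3: 11/29 sites differ → p ≈ 0.37931, d = −0.75 ln(1 − 0.505747) = 0.528531 ≈ 0.5285.

d(Sp1,Sp2) = 0.5285, d(Sp1,Sp3) = 0.4618, d(Sp2,Sp3) = 0.5285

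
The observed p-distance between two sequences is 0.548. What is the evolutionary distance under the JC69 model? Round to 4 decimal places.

0.9839

d = −(3/4) ln(1 − 4p/3) = −0.75 ln(1 − 0.730667) = −0.75 ln(0.269333)
  = −0.75 × (-1.311807) = 0.983855 substitutions/site.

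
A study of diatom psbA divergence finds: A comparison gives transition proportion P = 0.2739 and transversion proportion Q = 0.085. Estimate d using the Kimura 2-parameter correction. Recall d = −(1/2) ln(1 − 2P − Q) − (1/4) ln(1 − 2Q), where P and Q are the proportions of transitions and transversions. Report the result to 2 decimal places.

Under the Kimura two-parameter model, d = −½ ln(1 − 2P − Q) − ¼ ln(1 − 2Q).
1 − 2P − Q = 0.3672, giving −½ ln(0.3672) = 0.500924.
1 − 2Q = 0.83, giving −¼ ln(0.83) = 0.046582.
d = 0.500924 + 0.046582 = 0.547506.

0.55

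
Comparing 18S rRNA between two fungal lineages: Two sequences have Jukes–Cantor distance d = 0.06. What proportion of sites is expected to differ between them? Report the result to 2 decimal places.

p = (3/4)(1 − e^(−4d/3)) = 0.75 × (1 − e^(-0.08)) = 0.75 × (1 − 0.923116) = 0.057663.

0.06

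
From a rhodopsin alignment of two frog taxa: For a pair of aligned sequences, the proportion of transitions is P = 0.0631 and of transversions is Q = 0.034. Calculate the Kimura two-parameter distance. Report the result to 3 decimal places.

Under the Kimura two-parameter model, d = −½ ln(1 − 2P − Q) − ¼ ln(1 − 2Q).
1 − 2P − Q = 0.8398, giving −½ ln(0.8398) = 0.087296.
1 − 2Q = 0.932, giving −¼ ln(0.932) = 0.017606.
d = 0.087296 + 0.017606 = 0.104902.

0.105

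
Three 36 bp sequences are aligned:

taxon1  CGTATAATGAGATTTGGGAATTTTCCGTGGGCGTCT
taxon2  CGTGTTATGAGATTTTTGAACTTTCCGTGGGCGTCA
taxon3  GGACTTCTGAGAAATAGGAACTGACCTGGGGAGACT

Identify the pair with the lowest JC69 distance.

taxon1 and taxon2

taxon1–taxon2: 6/36 differ, p = 0.167, d = 0.188.
taxon1–taxon3: 15/36 differ, p = 0.417, d = 0.608.
taxon2–taxon3: 15/36 differ, p = 0.417, d = 0.608.
The smallest distance is between taxon1 and taxon2.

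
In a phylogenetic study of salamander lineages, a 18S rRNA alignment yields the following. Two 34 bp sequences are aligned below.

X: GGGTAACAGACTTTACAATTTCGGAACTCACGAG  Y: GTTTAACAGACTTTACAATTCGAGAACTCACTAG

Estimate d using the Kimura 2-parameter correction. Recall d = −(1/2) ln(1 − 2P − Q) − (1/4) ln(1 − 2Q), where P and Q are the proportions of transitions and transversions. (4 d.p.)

Of 34 sites, 2 differences are transitions and 4 are transversions, so P = 2/34 ≈ 0.058824 and Q = 4/34 ≈ 0.117647.
Under the Kimura two-parameter model, d = −½ ln(1 − 2P − Q) − ¼ ln(1 − 2Q).
1 − 2P − Q = 0.764705, giving −½ ln(0.764705) = 0.134133.
1 − 2Q = 0.764706, giving −¼ ln(0.764706) = 0.067066.
d = 0.134133 + 0.067066 = 0.201199.

0.2012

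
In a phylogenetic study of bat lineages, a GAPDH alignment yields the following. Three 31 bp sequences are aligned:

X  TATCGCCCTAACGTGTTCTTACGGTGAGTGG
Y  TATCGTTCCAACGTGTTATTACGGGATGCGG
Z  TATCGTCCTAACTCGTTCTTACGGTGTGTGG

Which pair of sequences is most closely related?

X and Z

X–Y: 8/31 differ, p = 0.258, d = 0.316.
X–Z: 4/31 differ, p = 0.129, d = 0.142.
Y–Z: 8/31 differ, p = 0.258, d = 0.316.
The smallest distance is between X and Z.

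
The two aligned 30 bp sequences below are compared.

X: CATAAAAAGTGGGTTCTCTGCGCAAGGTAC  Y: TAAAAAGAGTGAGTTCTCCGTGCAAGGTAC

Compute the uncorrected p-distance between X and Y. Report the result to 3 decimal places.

The sequences differ at 6 of 30 positions (sites 1, 3, 7, 12, 19, 21).
p = 6/30 = 0.200.

0.200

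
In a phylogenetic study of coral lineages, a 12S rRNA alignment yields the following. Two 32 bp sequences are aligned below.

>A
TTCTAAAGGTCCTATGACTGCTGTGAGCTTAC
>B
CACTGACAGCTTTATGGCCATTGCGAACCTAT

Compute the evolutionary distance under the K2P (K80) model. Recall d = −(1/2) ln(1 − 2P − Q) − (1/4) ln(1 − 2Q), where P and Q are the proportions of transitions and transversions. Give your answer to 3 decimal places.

1.420

Of 32 sites, 14 differences are transitions and 2 are transversions, so P = 14/32 = 0.4375 and Q = 2/32 = 0.0625.
Under the Kimura two-parameter model, d = −½ ln(1 − 2P − Q) − ¼ ln(1 − 2Q).
1 − 2P − Q = 0.0625, giving −½ ln(0.0625) = 1.386294.
1 − 2Q = 0.875, giving −¼ ln(0.875) = 0.033383.
d = 1.386294 + 0.033383 = 1.419677.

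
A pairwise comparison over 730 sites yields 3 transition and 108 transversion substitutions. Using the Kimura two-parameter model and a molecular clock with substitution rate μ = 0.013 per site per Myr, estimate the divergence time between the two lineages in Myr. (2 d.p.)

P = 3/730 ≈ 0.00411 and Q = 108/730 ≈ 0.147945.
Under the Kimura two-parameter model, d = −½ ln(1 − 2P − Q) − ¼ ln(1 − 2Q).
1 − 2P − Q = 0.843835, giving −½ ln(0.843835) = 0.084899.
1 − 2Q = 0.70411, giving −¼ ln(0.70411) = 0.087705.
d = 0.084899 + 0.087705 = 0.172604.
Under a molecular clock d = 2μt, so t = d/(2μ) = 0.172604 / (2 × 0.013) = 6.64 Myr.

6.64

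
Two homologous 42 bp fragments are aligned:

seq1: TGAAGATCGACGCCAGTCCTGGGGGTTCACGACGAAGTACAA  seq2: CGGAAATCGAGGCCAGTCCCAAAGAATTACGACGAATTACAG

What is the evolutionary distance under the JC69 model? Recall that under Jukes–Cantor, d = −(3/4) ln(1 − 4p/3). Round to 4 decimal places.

The sequences differ at 13 of 42 sites, so p = 13/42 ≈ 0.309524.
d = −(3/4) ln(1 − 4p/3) = −0.75 ln(1 − 0.412699) = −0.75 ln(0.587301)
  = −0.75 × (-0.532218) = 0.399164 substitutions/site.

0.3992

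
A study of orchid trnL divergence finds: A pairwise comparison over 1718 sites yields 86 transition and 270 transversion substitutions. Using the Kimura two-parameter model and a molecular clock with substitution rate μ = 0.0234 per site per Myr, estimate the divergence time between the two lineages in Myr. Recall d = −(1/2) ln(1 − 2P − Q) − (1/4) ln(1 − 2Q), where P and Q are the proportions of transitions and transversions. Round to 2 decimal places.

5.19

P = 86/1718 ≈ 0.050058 and Q = 270/1718 ≈ 0.157159.
Under the Kimura two-parameter model, d = −½ ln(1 − 2P − Q) − ¼ ln(1 − 2Q).
1 − 2P − Q = 0.742725, giving −½ ln(0.742725) = 0.148715.
1 − 2Q = 0.685682, giving −¼ ln(0.685682) = 0.094335.
d = 0.148715 + 0.094335 = 0.243050.
Under a molecular clock d = 2μt, so t = d/(2μ) = 0.243050 / (2 × 0.0234) = 5.19 Myr.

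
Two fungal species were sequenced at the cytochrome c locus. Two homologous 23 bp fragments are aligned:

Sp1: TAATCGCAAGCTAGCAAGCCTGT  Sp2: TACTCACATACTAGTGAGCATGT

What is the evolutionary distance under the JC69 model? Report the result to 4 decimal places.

The sequences differ at 7 of 23 sites (3, 6, 9, 10, 15, 16, 20), so p = 7/23 ≈ 0.304348.
d = −(3/4) ln(1 − 4p/3) = −0.75 ln(1 − 0.405797) = −0.75 ln(0.594203)
  = −0.75 × (-0.520534) = 0.390401 substitutions/site.

0.3904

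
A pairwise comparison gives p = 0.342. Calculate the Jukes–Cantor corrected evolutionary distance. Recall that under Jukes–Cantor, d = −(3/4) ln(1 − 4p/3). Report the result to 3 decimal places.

d = −(3/4) ln(1 − 4p/3) = −0.75 ln(1 − 0.456) = −0.75 ln(0.544)
  = −0.75 × (-0.608806) = 0.456605 substitutions/site.

0.457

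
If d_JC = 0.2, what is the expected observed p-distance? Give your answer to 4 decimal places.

p = (3/4)(1 − e^(−4d/3)) = 0.75 × (1 − e^(-0.266667)) = 0.75 × (1 − 0.765928) = 0.175554.

0.1756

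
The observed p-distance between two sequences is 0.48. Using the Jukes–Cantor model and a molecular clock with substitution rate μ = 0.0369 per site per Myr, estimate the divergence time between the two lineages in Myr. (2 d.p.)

d = −(3/4) ln(1 − 4p/3) = −0.75 ln(1 − 0.64) = −0.75 ln(0.36)
  = −0.75 × (-1.021651) = 0.766238 substitutions/site.
Under a molecular clock d = 2μt, so t = d/(2μ) = 0.766238 / (2 × 0.0369) = 10.38 Myr.

10.38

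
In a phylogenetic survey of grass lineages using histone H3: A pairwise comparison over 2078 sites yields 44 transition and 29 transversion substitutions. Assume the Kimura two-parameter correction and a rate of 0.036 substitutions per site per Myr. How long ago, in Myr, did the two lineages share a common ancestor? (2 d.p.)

P = 44/2078 ≈ 0.021174 and Q = 29/2078 ≈ 0.013956.
Under the Kimura two-parameter model, d = −½ ln(1 − 2P − Q) − ¼ ln(1 − 2Q).
1 − 2P − Q = 0.943696, giving −½ ln(0.943696) = 0.028976.
1 − 2Q = 0.972088, giving −¼ ln(0.972088) = 0.007077.
d = 0.028976 + 0.007077 = 0.036053.
Under a molecular clock d = 2μt, so t = d/(2μ) = 0.036053 / (2 × 0.036) = 0.50 Myr.

0.50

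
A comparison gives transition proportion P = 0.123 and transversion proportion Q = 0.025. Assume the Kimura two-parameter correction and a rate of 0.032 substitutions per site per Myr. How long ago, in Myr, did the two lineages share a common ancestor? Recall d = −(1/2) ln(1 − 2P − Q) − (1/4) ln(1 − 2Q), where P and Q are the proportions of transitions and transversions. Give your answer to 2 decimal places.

2.67

Under the Kimura two-parameter model, d = −½ ln(1 − 2P − Q) − ¼ ln(1 − 2Q).
1 − 2P − Q = 0.729, giving −½ ln(0.729) = 0.158041.
1 − 2Q = 0.95, giving −¼ ln(0.95) = 0.012823.
d = 0.158041 + 0.012823 = 0.170864.
Under a molecular clock d = 2μt, so t = d/(2μ) = 0.170864 / (2 × 0.032) = 2.67 Myr.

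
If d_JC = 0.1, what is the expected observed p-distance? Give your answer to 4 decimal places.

0.0936

p = (3/4)(1 − e^(−4d/3)) = 0.75 × (1 − e^(-0.133333)) = 0.75 × (1 − 0.875174) = 0.093620.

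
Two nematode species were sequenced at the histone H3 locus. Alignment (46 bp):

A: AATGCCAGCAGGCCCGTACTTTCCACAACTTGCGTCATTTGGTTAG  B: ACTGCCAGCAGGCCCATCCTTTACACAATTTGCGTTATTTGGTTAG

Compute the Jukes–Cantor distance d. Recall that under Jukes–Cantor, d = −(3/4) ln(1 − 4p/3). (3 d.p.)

0.143

The sequences differ at 6 of 46 sites (2, 16, 18, 23, 29, 36), so p = 6/46 ≈ 0.130435.
d = −(3/4) ln(1 − 4p/3) = −0.75 ln(1 − 0.173913) = −0.75 ln(0.826087)
  = −0.75 × (-0.191055) = 0.143291 substitutions/site.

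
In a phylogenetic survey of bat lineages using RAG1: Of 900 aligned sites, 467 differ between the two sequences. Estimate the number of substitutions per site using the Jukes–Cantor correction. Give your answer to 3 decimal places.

p = 467/900 ≈ 0.518889.
d = −(3/4) ln(1 − 4p/3) = −0.75 ln(1 − 0.691852) = −0.75 ln(0.308148)
  = −0.75 × (-1.177175) = 0.882881 substitutions/site.

0.883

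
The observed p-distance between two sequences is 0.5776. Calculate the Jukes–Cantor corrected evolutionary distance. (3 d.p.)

d = −(3/4) ln(1 − 4p/3) = −0.75 ln(1 − 0.770133) = −0.75 ln(0.229867)
  = −0.75 × (-1.470254) = 1.102691 substitutions/site.

1.103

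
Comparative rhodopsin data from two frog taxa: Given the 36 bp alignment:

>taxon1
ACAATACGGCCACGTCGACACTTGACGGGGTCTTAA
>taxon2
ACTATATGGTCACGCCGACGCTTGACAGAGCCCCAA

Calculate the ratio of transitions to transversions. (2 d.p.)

Transitions are A↔G and C↔T; transversions are all other mismatches.
Transitions: 9. Transversions: 1.
R = 9/1 = 9.00.

9.00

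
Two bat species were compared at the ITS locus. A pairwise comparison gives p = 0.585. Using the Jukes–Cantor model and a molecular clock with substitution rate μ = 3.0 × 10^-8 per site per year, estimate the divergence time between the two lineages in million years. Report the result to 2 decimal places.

d = −(3/4) ln(1 − 4p/3) = −0.75 ln(1 − 0.78) = −0.75 ln(0.22)
  = −0.75 × (-1.514128) = 1.135596 substitutions/site.
Under a molecular clock d = 2μt, so t = d/(2μ) = 1.135596 / (2 × 3.0 × 10^-8) = 18.93 million years.

18.93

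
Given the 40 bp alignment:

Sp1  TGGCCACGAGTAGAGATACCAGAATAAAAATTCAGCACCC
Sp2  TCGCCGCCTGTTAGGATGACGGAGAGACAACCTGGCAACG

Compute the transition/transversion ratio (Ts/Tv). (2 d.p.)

Transitions are A↔G and C↔T; transversions are all other mismatches.
Transitions: 11. Transversions: 9.
R = 11/9 = 1.222222… ≈ 1.22 (to 2 d.p.).

1.22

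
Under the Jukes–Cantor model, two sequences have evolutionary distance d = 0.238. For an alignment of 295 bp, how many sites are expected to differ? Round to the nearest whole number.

Invert JC69: p = (3/4)(1 − e^(−4d/3)) = 0.75 × (1 − e^(-0.317333)) = 0.75 × (1 − 0.728088) = 0.203934.
Expected differing sites = pL ≈ 0.203934 × 295 = 60.16053 ≈ 60.

60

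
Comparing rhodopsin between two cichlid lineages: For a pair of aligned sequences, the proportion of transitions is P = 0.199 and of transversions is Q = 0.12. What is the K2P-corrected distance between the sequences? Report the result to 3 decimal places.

Under the Kimura two-parameter model, d = −½ ln(1 − 2P − Q) − ¼ ln(1 − 2Q).
1 − 2P − Q = 0.482, giving −½ ln(0.482) = 0.364906.
1 − 2Q = 0.76, giving −¼ ln(0.76) = 0.068609.
d = 0.364906 + 0.068609 = 0.433515.

0.434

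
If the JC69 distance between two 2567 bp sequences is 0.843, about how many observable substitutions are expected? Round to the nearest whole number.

Invert JC69: p = (3/4)(1 − e^(−4d/3)) = 0.75 × (1 − e^(-1.124)) = 0.75 × (1 − 0.324977) = 0.506267.
Expected differing sites = pL ≈ 0.506267 × 2567 = 1299.587389 ≈ 1300.

1300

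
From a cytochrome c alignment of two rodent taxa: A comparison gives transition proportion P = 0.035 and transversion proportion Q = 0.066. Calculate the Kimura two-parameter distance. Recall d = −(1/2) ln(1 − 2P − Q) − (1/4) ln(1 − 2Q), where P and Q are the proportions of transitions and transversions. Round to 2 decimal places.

0.11

Under the Kimura two-parameter model, d = −½ ln(1 − 2P − Q) − ¼ ln(1 − 2Q).
1 − 2P − Q = 0.864, giving −½ ln(0.864) = 0.073091.
1 − 2Q = 0.868, giving −¼ ln(0.868) = 0.035391.
d = 0.073091 + 0.035391 = 0.108482.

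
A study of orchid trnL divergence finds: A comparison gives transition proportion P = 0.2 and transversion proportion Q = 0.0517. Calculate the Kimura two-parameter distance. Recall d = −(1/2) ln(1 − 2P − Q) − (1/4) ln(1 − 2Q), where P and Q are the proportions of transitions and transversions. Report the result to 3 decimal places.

Under the Kimura two-parameter model, d = −½ ln(1 − 2P − Q) − ¼ ln(1 − 2Q).
1 − 2P − Q = 0.5483, giving −½ ln(0.5483) = 0.300466.
1 − 2Q = 0.8966, giving −¼ ln(0.8966) = 0.027286.
d = 0.300466 + 0.027286 = 0.327752.

0.328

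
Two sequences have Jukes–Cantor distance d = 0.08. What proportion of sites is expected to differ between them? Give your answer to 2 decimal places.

0.08

p = (3/4)(1 − e^(−4d/3)) = 0.75 × (1 − e^(-0.106667)) = 0.75 × (1 − 0.898825) = 0.075881.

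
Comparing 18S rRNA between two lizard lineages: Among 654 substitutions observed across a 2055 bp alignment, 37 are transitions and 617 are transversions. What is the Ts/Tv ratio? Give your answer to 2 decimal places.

R = 37/617 = 0.059967… ≈ 0.06 (to 2 d.p.).

0.06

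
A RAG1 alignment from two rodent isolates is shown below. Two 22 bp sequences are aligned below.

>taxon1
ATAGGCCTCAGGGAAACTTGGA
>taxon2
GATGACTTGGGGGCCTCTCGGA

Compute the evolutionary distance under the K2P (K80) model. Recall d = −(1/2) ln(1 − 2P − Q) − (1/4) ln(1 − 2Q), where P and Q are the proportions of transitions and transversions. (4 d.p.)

0.8468

Of 22 sites, 5 differences are transitions and 6 are transversions, so P = 5/22 ≈ 0.227273 and Q = 6/22 ≈ 0.272727.
Under the Kimura two-parameter model, d = −½ ln(1 − 2P − Q) − ¼ ln(1 − 2Q).
1 − 2P − Q = 0.272727, giving −½ ln(0.272727) = 0.649642.
1 − 2Q = 0.454546, giving −¼ ln(0.454546) = 0.197114.
d = 0.649642 + 0.197114 = 0.846756.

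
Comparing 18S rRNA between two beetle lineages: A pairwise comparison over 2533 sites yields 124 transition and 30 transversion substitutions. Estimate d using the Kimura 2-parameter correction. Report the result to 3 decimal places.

0.064

P = 124/2533 ≈ 0.048954 and Q = 30/2533 ≈ 0.011844.
Under the Kimura two-parameter model, d = −½ ln(1 − 2P − Q) − ¼ ln(1 − 2Q).
1 − 2P − Q = 0.890248, giving −½ ln(0.890248) = 0.058128.
1 − 2Q = 0.976312, giving −¼ ln(0.976312) = 0.005993.
d = 0.058128 + 0.005993 = 0.064121.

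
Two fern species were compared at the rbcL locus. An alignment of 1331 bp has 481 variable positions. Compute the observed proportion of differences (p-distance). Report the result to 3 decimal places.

p = 481/1331 = 0.361382… ≈ 0.361 (to 3 d.p.).

0.361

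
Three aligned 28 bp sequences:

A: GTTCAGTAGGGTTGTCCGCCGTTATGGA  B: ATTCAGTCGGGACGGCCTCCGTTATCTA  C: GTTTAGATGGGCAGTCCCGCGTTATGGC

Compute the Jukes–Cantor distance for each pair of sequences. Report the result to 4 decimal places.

A–B: 8/28 sites differ → p ≈ 0.285714, d = −0.75 ln(1 − 0.380952) = 0.359679 ≈ 0.3597.
A–C: 8/28 sites differ → p ≈ 0.285714, d = −0.75 ln(1 − 0.380952) = 0.359679 ≈ 0.3597.
B–C: 12/28 sites differ → p ≈ 0.428571, d = −0.75 ln(1 − 0.571428) = 0.635472 ≈ 0.6355.

d(A,B) = 0.3597, d(A,C) = 0.3597, d(B,C) = 0.6355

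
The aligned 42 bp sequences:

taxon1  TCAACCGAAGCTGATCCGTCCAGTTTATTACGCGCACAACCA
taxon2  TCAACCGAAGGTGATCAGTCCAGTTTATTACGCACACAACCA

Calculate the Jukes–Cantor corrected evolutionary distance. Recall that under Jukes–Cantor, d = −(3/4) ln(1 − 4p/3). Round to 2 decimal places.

The sequences differ at 3 of 42 sites (11, 17, 34), so p = 3/42 ≈ 0.071429.
d = −(3/4) ln(1 − 4p/3) = −0.75 ln(1 − 0.095239) = −0.75 ln(0.904761)
  = −0.75 × (-0.100084) = 0.075063 substitutions/site.

0.08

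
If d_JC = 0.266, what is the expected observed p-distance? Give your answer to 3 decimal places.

0.224

p = (3/4)(1 − e^(−4d/3)) = 0.75 × (1 − e^(-0.354667)) = 0.75 × (1 − 0.701407) = 0.223945.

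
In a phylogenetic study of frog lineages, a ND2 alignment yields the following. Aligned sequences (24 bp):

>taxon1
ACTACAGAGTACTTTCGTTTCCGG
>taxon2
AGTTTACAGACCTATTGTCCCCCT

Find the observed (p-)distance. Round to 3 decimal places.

0.500

The sequences differ at 12 of 24 positions.
p = 12/24 = 0.500.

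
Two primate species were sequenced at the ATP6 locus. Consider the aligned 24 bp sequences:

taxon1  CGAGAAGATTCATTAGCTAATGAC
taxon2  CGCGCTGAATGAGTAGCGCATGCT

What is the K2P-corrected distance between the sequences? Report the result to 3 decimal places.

Of 24 sites, 1 differences are transitions and 9 are transversions, so P = 1/24 ≈ 0.041667 and Q = 9/24 = 0.375.
Under the Kimura two-parameter model, d = −½ ln(1 − 2P − Q) − ¼ ln(1 − 2Q).
1 − 2P − Q = 0.541666, giving −½ ln(0.541666) = 0.306553.
1 − 2Q = 0.25, giving −¼ ln(0.25) = 0.346574.
d = 0.306553 + 0.346574 = 0.653127.

0.653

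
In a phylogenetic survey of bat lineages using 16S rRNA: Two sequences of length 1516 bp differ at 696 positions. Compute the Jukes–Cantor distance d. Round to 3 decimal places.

p = 696/1516 ≈ 0.459103.
d = −(3/4) ln(1 − 4p/3) = −0.75 ln(1 − 0.612137) = −0.75 ln(0.387863)
  = −0.75 × (-0.947103) = 0.710327 substitutions/site.

0.710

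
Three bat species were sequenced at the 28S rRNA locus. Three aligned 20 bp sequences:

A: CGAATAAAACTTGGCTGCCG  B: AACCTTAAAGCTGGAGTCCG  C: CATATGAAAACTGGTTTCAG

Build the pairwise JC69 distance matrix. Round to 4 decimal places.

A–B: 10/20 sites differ → p = 0.5, d = −0.75 ln(1 − 0.666667) = 0.823960 ≈ 0.8240.
A–C: 8/20 sites differ → p = 0.4, d = −0.75 ln(1 − 0.533333) = 0.571605 ≈ 0.5716.
B–C: 8/20 sites differ → p = 0.4, d = −0.75 ln(1 − 0.533333) = 0.571605 ≈ 0.5716.

d(A,B) = 0.8240, d(A,C) = 0.5716, d(B,C) = 0.5716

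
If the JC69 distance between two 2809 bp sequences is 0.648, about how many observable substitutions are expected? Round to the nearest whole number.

1219

Invert JC69: p = (3/4)(1 − e^(−4d/3)) = 0.75 × (1 − e^(-0.864)) = 0.75 × (1 − 0.421473) = 0.433895.
Expected differing sites = pL ≈ 0.433895 × 2809 = 1218.811055 ≈ 1219.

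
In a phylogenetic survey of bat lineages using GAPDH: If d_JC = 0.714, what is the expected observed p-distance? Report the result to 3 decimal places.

p = (3/4)(1 − e^(−4d/3)) = 0.75 × (1 − e^(-0.952)) = 0.75 × (1 − 0.385968) = 0.460524.

0.461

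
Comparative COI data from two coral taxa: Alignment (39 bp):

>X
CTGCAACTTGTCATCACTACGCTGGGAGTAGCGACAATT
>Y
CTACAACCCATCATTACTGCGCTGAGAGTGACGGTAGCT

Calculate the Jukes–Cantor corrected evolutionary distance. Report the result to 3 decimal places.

The sequences differ at 13 of 39 sites, so p = 13/39 ≈ 0.333333.
d = −(3/4) ln(1 − 4p/3) = −0.75 ln(1 − 0.444444) = −0.75 ln(0.555556)
  = −0.75 × (-0.587786) = 0.440840 substitutions/site.

0.441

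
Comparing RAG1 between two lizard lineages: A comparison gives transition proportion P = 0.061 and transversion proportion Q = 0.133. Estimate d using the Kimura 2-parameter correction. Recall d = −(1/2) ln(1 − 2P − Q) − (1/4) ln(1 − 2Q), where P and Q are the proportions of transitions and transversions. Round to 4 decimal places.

0.2245

Under the Kimura two-parameter model, d = −½ ln(1 − 2P − Q) − ¼ ln(1 − 2Q).
1 − 2P − Q = 0.745, giving −½ ln(0.745) = 0.147186.
1 − 2Q = 0.734, giving −¼ ln(0.734) = 0.077312.
d = 0.147186 + 0.077312 = 0.224498.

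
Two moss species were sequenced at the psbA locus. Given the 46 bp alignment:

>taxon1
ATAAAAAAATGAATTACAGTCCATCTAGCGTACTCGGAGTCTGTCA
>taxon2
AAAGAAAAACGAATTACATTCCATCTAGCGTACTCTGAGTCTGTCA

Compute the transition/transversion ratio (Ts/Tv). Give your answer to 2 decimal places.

0.67

Transitions are A↔G and C↔T; transversions are all other mismatches.
Transitions: 2. Transversions: 3.
R = 2/3 = 0.666666… ≈ 0.67 (to 2 d.p.).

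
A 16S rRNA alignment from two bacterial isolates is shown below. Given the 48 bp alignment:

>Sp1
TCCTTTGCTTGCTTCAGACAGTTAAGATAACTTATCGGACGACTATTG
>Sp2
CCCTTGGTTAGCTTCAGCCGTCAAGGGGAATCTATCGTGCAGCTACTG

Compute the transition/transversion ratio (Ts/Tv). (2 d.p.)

1.71

Transitions are A↔G and C↔T; transversions are all other mismatches.
Transitions: 12. Transversions: 7.
R = 12/7 = 1.714285… ≈ 1.71 (to 2 d.p.).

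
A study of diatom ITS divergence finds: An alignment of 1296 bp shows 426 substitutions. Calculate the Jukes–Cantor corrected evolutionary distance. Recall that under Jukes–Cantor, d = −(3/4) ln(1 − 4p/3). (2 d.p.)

p = 426/1296 ≈ 0.328704.
d = −(3/4) ln(1 − 4p/3) = −0.75 ln(1 − 0.438272) = −0.75 ln(0.561728)
  = −0.75 × (-0.576738) = 0.432554 substitutions/site.

0.43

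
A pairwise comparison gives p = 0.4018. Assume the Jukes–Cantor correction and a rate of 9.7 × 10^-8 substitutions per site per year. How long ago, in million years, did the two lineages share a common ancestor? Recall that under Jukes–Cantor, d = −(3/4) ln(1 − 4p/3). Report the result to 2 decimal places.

2.97

d = −(3/4) ln(1 − 4p/3) = −0.75 ln(1 − 0.535733) = −0.75 ln(0.464267)
  = −0.75 × (-0.767295) = 0.575471 substitutions/site.
Under a molecular clock d = 2μt, so t = d/(2μ) = 0.575471 / (2 × 9.7 × 10^-8) = 2.97 million years.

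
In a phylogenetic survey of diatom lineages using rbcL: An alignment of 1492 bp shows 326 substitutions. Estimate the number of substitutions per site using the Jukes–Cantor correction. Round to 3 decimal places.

p = 326/1492 ≈ 0.218499.
d = −(3/4) ln(1 − 4p/3) = −0.75 ln(1 − 0.291332) = −0.75 ln(0.708668)
  = −0.75 × (-0.344368) = 0.258276 substitutions/site.

0.258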